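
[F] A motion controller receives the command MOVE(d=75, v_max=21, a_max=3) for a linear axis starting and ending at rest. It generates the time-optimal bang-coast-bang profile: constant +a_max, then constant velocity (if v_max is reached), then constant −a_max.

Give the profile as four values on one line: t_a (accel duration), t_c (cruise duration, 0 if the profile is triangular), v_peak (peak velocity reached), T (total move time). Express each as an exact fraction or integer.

t_a=5 t_c=0 v_peak=15 T=10

v_max²/a_max = 21²/3 = 147
75 < 147 ⇒ no cruise
v_peak = √(75·3) = √225 = 15
t_a = 15/3 = 5; t_c = 0
T = 2·5 = 10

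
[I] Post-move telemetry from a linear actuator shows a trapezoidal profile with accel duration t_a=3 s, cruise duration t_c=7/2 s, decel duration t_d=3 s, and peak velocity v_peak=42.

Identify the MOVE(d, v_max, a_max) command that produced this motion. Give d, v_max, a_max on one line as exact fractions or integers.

a_max = 42/3 = 14
d_a = ½·42·3 = 63; d_c = 42·7/2 = 147
d = 2·63 + 147 = 273
t_c = 7/2 > 0 → v_max = v_peak = 42

d=273 v_max=42 a_max=14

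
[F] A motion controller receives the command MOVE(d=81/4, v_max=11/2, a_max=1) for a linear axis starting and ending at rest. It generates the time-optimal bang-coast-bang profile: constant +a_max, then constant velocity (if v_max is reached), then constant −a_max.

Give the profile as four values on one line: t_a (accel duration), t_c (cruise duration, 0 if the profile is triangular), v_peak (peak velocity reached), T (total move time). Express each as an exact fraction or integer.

t_a=9/2 t_c=0 v_peak=9/2 T=9

vₘ²/aₘ = (11/2)²/1 = 121/4
81/4 < 121/4 so t_c = 0
v_peak = √(81/4·1) = √(81/4) = 9/2
t_a = (9/2)/1 = 9/2; t_c = 0
T = 2·9/2 = 9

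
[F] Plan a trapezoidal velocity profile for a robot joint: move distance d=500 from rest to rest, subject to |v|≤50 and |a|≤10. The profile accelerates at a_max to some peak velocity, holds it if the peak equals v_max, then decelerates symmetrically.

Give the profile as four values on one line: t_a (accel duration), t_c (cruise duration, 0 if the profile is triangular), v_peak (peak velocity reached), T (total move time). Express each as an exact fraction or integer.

t_a=5 t_c=5 v_peak=50 T=15

(v_max)²/a_max = 50²/10 = 250
500 ≥ 250 so v_max reached
t_a = 50/10 = 5; v_peak = 50
d_cruise = 500 − 250 = 250; t_c = 250/50 = 5
T = 2·5 + 5 = 15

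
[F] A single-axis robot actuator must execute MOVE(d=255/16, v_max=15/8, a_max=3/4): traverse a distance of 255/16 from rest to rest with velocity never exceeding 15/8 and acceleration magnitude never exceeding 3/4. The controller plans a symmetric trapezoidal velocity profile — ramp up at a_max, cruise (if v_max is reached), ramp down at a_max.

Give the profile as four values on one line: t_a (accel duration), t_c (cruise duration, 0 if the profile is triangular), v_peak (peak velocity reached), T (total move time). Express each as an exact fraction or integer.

vₘ²/aₘ = (15/8)²/(3/4) = 75/16
255/16 ≥ 75/16 ⇒ cruise phase
t_a = (15/8)/(3/4) = 5/2; v_peak = 15/8
d_cruise = 255/16 − 75/16 = 45/4; t_c = (45/4)/(15/8) = 6
T = 2·5/2 + 6 = 11

t_a=5/2 t_c=6 v_peak=15/8 T=11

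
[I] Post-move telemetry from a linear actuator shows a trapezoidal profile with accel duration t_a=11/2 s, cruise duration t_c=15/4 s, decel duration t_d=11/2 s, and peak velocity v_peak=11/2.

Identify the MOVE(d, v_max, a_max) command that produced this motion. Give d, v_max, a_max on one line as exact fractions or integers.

d=407/8 v_max=11/2 a_max=1

a_max = (11/2)/(11/2) = 1
d_a = ½·11/2·11/2 = 121/8; d_c = 11/2·15/4 = 165/8
d = 2·121/8 + 165/8 = 407/8
t_c = 15/4 > 0 ⇒ limit active, v_max = 11/2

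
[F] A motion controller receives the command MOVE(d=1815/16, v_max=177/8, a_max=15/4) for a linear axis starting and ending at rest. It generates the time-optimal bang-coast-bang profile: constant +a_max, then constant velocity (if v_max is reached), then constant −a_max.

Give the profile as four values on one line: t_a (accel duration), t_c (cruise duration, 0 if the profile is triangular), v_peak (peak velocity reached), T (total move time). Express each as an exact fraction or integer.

t_a=11/2 t_c=0 v_peak=165/8 T=11

vₘ²/aₘ = (177/8)²/(15/4) = 10443/80
1815/16 < 10443/80 so t_c = 0
v_peak = √(1815/16·15/4) = √(27225/64) = 165/8
t_a = (165/8)/(15/4) = 11/2; t_c = 0
T = 2·11/2 = 11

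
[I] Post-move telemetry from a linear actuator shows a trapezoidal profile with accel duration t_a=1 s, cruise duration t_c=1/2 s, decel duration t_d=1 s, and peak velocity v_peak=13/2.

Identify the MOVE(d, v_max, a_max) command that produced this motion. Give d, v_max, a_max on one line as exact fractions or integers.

a_max = (13/2)/1 = 13/2
d_a = ½·13/2·1 = 13/4; d_c = 13/2·1/2 = 13/4
d = 2·13/4 + 13/4 = 39/4
t_c = 1/2 > 0 ⇒ limit active, v_max = 13/2

d=39/4 v_max=13/2 a_max=13/2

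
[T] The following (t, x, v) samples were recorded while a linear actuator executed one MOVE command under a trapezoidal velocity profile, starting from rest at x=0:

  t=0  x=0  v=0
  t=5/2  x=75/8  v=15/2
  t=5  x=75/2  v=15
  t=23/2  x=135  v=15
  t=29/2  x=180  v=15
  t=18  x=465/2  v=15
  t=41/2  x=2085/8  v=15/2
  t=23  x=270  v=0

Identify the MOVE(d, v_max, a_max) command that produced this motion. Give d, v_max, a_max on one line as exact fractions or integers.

d=270 v_max=15 a_max=3

final state: t=23, x=270, v=0 → d = 270
a_max = (15/2−0)/(5/2−0) = 3
max v = 15 over t∈[5,18] → v_max = 15
check: 15·(5+13) = 270 ✓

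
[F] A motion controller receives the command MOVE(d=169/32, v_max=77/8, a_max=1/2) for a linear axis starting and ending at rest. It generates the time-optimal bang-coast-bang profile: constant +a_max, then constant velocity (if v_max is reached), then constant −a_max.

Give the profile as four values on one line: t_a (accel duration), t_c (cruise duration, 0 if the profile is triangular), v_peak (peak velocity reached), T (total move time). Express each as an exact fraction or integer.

v_max²/a_max = (77/8)²/(1/2) = 5929/32
169/32 < 5929/32 ⇒ no cruise
v_peak = √(169/32·1/2) = √(169/64) = 13/8
t_a = (13/8)/(1/2) = 13/4; t_c = 0
T = 2·13/4 = 13/2

t_a=13/4 t_c=0 v_peak=13/8 T=13/2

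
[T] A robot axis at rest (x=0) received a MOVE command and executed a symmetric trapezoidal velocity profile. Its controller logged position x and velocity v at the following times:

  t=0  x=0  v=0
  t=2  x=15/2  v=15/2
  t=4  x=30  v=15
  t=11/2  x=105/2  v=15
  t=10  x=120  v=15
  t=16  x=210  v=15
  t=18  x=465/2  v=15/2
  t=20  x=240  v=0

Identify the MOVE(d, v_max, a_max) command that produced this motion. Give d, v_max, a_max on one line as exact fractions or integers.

d=240 v_max=15 a_max=15/4

final state: t=20, x=240, v=0 → d = 240
a_max = (15/2−0)/(2−0) = 15/4
max v = 15 over t∈[4,16] → v_max = 15
check: 15·(4+12) = 240 ✓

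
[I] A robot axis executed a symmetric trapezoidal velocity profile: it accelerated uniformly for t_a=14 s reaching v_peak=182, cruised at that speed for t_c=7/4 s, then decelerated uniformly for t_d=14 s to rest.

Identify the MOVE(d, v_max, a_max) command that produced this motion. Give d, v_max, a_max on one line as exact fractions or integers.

a_max = 182/14 = 13
d_a = ½·182·14 = 1274; d_c = 182·7/4 = 637/2
d = 2·1274 + 637/2 = 5733/2
t_c = 7/4 > 0 ⇒ limit active, v_max = 182

d=5733/2 v_max=182 a_max=13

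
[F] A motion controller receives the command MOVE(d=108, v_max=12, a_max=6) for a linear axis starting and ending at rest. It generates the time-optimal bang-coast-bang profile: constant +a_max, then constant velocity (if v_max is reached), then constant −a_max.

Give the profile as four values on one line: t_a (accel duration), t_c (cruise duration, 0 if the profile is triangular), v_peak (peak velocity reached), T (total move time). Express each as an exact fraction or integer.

vₘ²/aₘ = 12²/6 = 24
108 ≥ 24 ⇒ cruise phase
t_a = 12/6 = 2; v_peak = 12
d_cruise = 108 − 24 = 84; t_c = 84/12 = 7
T = 2·2 + 7 = 11

t_a=2 t_c=7 v_peak=12 T=11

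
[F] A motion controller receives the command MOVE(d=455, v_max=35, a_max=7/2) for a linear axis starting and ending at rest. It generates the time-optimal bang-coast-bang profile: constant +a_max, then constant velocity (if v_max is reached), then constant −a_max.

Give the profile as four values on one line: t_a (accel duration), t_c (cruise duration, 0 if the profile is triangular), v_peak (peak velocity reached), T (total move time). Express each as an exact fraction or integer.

(v_max)²/a_max = 35²/(7/2) = 350
455 ≥ 350 ⇒ cruise phase
t_a = 35/(7/2) = 10; v_peak = 35
d_cruise = 455 − 350 = 105; t_c = 105/35 = 3
T = 2·10 + 3 = 23

t_a=10 t_c=3 v_peak=35 T=23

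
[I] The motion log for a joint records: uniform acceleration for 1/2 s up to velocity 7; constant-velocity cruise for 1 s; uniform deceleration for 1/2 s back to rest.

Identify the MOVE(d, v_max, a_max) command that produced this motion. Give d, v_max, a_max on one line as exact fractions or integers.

a_max = 7/(1/2) = 14
d_a = ½·7·1/2 = 7/4; d_c = 7·1 = 7
d = 2·7/4 + 7 = 21/2
t_c = 1 > 0 ⇒ limit active, v_max = 7

d=21/2 v_max=7 a_max=14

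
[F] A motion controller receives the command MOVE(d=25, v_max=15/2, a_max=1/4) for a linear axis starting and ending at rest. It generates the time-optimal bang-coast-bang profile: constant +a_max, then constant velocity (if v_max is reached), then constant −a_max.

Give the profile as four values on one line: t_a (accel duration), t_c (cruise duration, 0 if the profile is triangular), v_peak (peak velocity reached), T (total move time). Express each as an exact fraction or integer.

vₘ²/aₘ = (15/2)²/(1/4) = 225
25 < 225 so t_c = 0
v_peak = √(25·1/4) = √(25/4) = 5/2
t_a = (5/2)/(1/4) = 10; t_c = 0
T = 2·10 = 20

t_a=10 t_c=0 v_peak=5/2 T=20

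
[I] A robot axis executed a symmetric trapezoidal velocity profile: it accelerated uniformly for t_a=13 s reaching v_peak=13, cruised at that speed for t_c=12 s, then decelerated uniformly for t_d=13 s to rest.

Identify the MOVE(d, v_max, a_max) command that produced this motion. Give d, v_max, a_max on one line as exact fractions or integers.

d=325 v_max=13 a_max=1

a_max = 13/13 = 1
d_a = ½·13·13 = 169/2; d_c = 13·12 = 156
d = 2·169/2 + 156 = 325
t_c = 12 > 0 → v_max = v_peak = 13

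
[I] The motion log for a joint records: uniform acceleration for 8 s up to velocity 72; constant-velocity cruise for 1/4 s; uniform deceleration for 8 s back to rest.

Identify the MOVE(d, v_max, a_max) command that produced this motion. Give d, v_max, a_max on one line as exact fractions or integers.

d=594 v_max=72 a_max=9

a_max = 72/8 = 9
d_a = ½·72·8 = 288; d_c = 72·1/4 = 18
d = 2·288 + 18 = 594
t_c = 1/4 > 0 so v_max = 72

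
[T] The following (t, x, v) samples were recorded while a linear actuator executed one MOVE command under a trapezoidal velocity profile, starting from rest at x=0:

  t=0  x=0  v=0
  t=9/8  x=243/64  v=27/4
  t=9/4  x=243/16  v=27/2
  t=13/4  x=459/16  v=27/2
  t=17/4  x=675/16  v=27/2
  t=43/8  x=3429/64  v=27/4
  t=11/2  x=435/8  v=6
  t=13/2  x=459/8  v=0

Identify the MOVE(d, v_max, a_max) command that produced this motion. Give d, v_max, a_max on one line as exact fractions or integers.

final state: t=13/2, x=459/8, v=0 → d = 459/8
a_max = (27/4−0)/(9/8−0) = 6
max v = 27/2 over t∈[9/4,17/4] → v_max = 27/2
check: 27/2·(9/4+2) = 459/8 ✓

d=459/8 v_max=27/2 a_max=6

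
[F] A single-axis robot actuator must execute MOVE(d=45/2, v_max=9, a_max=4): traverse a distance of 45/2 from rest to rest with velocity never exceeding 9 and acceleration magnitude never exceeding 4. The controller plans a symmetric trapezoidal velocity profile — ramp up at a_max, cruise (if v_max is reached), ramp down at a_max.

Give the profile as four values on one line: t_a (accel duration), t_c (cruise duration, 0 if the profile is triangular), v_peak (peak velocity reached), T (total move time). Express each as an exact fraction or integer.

(v_max)²/a_max = 9²/4 = 81/4
45/2 ≥ 81/4 so v_max reached
t_a = 9/4; v_peak = 9
d_cruise = 45/2 − 81/4 = 9/4; t_c = (9/4)/9 = 1/4
T = 2·9/4 + 1/4 = 19/4

t_a=9/4 t_c=1/4 v_peak=9 T=19/4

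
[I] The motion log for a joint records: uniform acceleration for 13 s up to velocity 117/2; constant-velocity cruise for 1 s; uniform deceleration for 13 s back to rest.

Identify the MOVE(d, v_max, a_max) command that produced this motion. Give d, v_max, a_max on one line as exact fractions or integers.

d=819 v_max=117/2 a_max=9/2

a_max = (117/2)/13 = 9/2
d_a = ½·117/2·13 = 1521/4; d_c = 117/2·1 = 117/2
d = 2·1521/4 + 117/2 = 819
t_c = 1 > 0 → v_max = v_peak = 117/2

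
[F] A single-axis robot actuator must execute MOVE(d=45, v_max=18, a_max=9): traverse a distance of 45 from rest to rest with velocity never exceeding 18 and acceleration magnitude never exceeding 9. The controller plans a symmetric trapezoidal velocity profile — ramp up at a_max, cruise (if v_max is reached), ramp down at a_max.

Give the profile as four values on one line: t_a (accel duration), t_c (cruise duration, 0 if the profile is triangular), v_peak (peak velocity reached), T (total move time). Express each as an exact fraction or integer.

t_a=2 t_c=1/2 v_peak=18 T=9/2

vₘ²/aₘ = 18²/9 = 36
45 ≥ 36 so v_max reached
t_a = 18/9 = 2; v_peak = 18
d_cruise = 45 − 36 = 9; t_c = 9/18 = 1/2
T = 2·2 + 1/2 = 9/2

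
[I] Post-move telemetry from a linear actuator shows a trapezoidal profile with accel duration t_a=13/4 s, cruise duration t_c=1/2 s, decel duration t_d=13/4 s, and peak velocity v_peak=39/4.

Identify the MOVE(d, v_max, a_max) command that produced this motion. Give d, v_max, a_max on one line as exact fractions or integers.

a_max = (39/4)/(13/4) = 3
d_a = ½·39/4·13/4 = 507/32; d_c = 39/4·1/2 = 39/8
d = 2·507/32 + 39/8 = 585/16
t_c = 1/2 > 0 → v_max = v_peak = 39/4

d=585/16 v_max=39/4 a_max=3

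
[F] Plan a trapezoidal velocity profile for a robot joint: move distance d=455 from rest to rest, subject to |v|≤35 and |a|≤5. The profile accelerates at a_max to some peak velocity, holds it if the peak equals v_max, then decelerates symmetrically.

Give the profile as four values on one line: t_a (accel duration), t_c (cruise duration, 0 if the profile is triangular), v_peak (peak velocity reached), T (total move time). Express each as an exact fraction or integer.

(v_max)²/a_max = 35²/5 = 245
455 ≥ 245 ⇒ cruise phase
t_a = 35/5 = 7; v_peak = 35
d_cruise = 455 − 245 = 210; t_c = 210/35 = 6
T = 2·7 + 6 = 20

t_a=7 t_c=6 v_peak=35 T=20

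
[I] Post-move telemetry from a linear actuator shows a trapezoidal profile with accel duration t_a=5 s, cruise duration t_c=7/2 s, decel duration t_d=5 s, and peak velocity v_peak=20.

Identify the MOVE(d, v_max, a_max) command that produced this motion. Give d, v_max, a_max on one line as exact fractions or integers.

a_max = 20/5 = 4
d_a = ½·20·5 = 50; d_c = 20·7/2 = 70
d = 2·50 + 70 = 170
t_c = 7/2 > 0 so v_max = 20

d=170 v_max=20 a_max=4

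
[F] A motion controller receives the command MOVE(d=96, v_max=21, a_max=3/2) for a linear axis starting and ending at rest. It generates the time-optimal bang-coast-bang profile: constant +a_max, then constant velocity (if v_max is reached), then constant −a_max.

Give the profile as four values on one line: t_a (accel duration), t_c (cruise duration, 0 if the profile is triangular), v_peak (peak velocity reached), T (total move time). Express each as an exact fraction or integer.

t_a=8 t_c=0 v_peak=12 T=16

(v_max)²/a_max = 21²/(3/2) = 294
96 < 294 ⇒ no cruise
v_peak = √(96·3/2) = √144 = 12
t_a = 12/(3/2) = 8; t_c = 0
T = 2·8 = 16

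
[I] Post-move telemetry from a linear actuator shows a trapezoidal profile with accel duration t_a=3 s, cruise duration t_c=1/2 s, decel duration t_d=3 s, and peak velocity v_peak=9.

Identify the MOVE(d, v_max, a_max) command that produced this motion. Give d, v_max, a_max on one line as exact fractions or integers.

d=63/2 v_max=9 a_max=3

a_max = 9/3 = 3
d_a = ½·9·3 = 27/2; d_c = 9·1/2 = 9/2
d = 2·27/2 + 9/2 = 63/2
t_c = 1/2 > 0 ⇒ limit active, v_max = 9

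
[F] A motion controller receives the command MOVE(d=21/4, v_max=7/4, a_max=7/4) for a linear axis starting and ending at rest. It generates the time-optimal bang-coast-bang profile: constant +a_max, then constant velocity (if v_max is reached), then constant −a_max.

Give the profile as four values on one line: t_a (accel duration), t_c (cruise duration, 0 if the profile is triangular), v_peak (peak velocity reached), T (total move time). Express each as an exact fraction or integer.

(v_max)²/a_max = (7/4)²/(7/4) = 7/4
21/4 ≥ 7/4 ⇒ cruise phase
t_a = (7/4)/(7/4) = 1; v_peak = 7/4
d_cruise = 21/4 − 7/4 = 7/2; t_c = (7/2)/(7/4) = 2
T = 2·1 + 2 = 4

t_a=1 t_c=2 v_peak=7/4 T=4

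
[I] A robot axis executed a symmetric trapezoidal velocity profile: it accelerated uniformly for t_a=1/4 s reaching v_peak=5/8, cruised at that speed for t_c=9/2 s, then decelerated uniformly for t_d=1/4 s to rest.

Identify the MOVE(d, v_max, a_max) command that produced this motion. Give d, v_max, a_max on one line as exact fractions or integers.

d=95/32 v_max=5/8 a_max=5/2

a_max = (5/8)/(1/4) = 5/2
d_a = ½·5/8·1/4 = 5/64; d_c = 5/8·9/2 = 45/16
d = 2·5/64 + 45/16 = 95/32
t_c = 9/2 > 0 → v_max = v_peak = 5/8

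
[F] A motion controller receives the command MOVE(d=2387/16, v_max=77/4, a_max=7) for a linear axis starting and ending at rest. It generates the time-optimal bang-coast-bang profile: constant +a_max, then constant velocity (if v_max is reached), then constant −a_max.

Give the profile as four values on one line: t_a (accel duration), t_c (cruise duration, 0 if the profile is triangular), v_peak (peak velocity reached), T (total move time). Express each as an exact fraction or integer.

(v_max)²/a_max = (77/4)²/7 = 847/16
2387/16 ≥ 847/16 → trapezoidal
t_a = (77/4)/7 = 11/4; v_peak = 77/4
d_cruise = 2387/16 − 847/16 = 385/4; t_c = (385/4)/(77/4) = 5
T = 2·11/4 + 5 = 21/2

t_a=11/4 t_c=5 v_peak=77/4 T=21/2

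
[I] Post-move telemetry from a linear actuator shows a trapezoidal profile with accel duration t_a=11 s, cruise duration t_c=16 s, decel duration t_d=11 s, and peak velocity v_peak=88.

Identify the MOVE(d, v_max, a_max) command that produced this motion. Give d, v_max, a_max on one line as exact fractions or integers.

d=2376 v_max=88 a_max=8

a_max = 88/11 = 8
d_a = ½·88·11 = 484; d_c = 88·16 = 1408
d = 2·484 + 1408 = 2376
t_c = 16 > 0 ⇒ limit active, v_max = 88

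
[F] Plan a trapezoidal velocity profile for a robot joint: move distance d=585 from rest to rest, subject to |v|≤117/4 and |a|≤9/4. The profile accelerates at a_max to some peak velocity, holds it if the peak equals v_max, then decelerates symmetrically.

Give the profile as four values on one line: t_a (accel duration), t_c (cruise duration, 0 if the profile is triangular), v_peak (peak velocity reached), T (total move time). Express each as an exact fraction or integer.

v_max²/a_max = (117/4)²/(9/4) = 1521/4
585 ≥ 1521/4 → trapezoidal
t_a = (117/4)/(9/4) = 13; v_peak = 117/4
d_cruise = 585 − 1521/4 = 819/4; t_c = (819/4)/(117/4) = 7
T = 2·13 + 7 = 33

t_a=13 t_c=7 v_peak=117/4 T=33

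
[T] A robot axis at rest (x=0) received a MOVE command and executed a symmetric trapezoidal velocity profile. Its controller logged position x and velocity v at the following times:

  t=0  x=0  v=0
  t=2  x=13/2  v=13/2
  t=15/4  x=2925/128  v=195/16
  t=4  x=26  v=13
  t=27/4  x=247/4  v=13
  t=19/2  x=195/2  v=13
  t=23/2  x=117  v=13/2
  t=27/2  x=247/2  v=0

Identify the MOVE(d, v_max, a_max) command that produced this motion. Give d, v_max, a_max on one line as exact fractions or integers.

d=247/2 v_max=13 a_max=13/4

final state: t=27/2, x=247/2, v=0 → d = 247/2
a_max = (13/2−0)/(2−0) = 13/4
max v = 13 over t∈[4,19/2] → v_max = 13
check: 13·(4+11/2) = 247/2 ✓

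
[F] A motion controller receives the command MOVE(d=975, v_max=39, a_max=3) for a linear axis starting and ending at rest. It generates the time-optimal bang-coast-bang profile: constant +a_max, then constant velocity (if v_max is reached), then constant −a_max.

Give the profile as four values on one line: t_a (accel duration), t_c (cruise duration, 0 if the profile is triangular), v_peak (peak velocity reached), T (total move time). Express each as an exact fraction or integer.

vₘ²/aₘ = 39²/3 = 507
975 ≥ 507 → trapezoidal
t_a = 39/3 = 13; v_peak = 39
d_cruise = 975 − 507 = 468; t_c = 468/39 = 12
T = 2·13 + 12 = 38

t_a=13 t_c=12 v_peak=39 T=38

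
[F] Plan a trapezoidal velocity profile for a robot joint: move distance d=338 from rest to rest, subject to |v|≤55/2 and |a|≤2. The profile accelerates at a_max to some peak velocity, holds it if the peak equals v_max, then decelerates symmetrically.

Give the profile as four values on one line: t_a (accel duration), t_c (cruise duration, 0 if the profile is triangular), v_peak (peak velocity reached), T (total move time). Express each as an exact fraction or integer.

t_a=13 t_c=0 v_peak=26 T=26

vₘ²/aₘ = (55/2)²/2 = 3025/8
338 < 3025/8 ⇒ no cruise
v_peak = √(338·2) = √676 = 26
t_a = 26/2 = 13; t_c = 0
T = 2·13 = 26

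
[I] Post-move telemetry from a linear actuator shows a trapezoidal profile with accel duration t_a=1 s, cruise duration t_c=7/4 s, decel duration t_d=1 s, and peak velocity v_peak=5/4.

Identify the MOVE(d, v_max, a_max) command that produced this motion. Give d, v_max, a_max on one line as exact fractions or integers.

d=55/16 v_max=5/4 a_max=5/4

a_max = (5/4)/1 = 5/4
d_a = ½·5/4·1 = 5/8; d_c = 5/4·7/4 = 35/16
d = 2·5/8 + 35/16 = 55/16
t_c = 7/4 > 0 so v_max = 5/4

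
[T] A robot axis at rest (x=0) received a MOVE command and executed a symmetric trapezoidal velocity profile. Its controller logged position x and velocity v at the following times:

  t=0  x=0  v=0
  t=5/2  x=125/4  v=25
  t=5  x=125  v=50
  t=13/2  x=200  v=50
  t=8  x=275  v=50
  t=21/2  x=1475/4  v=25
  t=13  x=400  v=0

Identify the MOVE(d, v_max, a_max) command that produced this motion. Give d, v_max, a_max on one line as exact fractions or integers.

d=400 v_max=50 a_max=10

final state: t=13, x=400, v=0 → d = 400
a_max = (25−0)/(5/2−0) = 10
max v = 50 over t∈[5,8] → v_max = 50
check: 50·(5+3) = 400 ✓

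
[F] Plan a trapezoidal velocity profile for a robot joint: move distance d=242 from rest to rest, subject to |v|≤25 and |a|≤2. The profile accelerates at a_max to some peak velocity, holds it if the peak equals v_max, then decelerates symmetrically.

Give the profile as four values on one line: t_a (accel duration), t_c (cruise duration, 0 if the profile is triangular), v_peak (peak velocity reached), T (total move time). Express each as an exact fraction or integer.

vₘ²/aₘ = 25²/2 = 625/2
242 < 625/2 so t_c = 0
v_peak = √(242·2) = √484 = 22
t_a = 22/2 = 11; t_c = 0
T = 2·11 = 22

t_a=11 t_c=0 v_peak=22 T=22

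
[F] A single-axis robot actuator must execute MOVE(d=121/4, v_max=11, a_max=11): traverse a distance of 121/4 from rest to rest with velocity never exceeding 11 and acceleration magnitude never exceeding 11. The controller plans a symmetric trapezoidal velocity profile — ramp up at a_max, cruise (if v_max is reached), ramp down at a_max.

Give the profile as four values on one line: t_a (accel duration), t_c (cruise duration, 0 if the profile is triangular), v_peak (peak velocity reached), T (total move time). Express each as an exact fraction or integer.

t_a=1 t_c=7/4 v_peak=11 T=15/4

(v_max)²/a_max = 11²/11 = 11
121/4 ≥ 11 → trapezoidal
t_a = 11/11 = 1; v_peak = 11
d_cruise = 121/4 − 11 = 77/4; t_c = (77/4)/11 = 7/4
T = 2·1 + 7/4 = 15/4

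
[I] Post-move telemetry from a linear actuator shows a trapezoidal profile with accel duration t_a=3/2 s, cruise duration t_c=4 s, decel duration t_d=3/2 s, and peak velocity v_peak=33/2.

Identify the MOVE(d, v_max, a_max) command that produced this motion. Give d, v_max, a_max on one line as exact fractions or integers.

d=363/4 v_max=33/2 a_max=11

a_max = (33/2)/(3/2) = 11
d_a = ½·33/2·3/2 = 99/8; d_c = 33/2·4 = 66
d = 2·99/8 + 66 = 363/4
t_c = 4 > 0 so v_max = 33/2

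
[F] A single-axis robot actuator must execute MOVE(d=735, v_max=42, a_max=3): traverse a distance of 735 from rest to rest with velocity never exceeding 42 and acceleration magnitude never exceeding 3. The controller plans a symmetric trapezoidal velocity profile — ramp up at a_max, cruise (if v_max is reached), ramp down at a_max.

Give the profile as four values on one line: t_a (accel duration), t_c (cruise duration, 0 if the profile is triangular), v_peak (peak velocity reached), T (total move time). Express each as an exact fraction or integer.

t_a=14 t_c=7/2 v_peak=42 T=63/2

(v_max)²/a_max = 42²/3 = 588
735 ≥ 588 so v_max reached
t_a = 42/3 = 14; v_peak = 42
d_cruise = 735 − 588 = 147; t_c = 147/42 = 7/2
T = 2·14 + 7/2 = 63/2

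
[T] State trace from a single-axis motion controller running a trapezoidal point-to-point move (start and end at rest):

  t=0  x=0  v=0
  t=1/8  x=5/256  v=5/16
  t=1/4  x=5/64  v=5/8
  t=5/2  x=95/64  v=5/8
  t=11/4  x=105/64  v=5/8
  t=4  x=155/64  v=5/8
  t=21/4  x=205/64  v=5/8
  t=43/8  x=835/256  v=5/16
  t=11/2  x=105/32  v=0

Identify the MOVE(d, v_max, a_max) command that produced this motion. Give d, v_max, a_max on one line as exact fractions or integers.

final state: t=11/2, x=105/32, v=0 → d = 105/32
a_max = (5/16−0)/(1/8−0) = 5/2
max v = 5/8 over t∈[1/4,21/4] → v_max = 5/8
check: 5/8·(1/4+5) = 105/32 ✓

d=105/32 v_max=5/8 a_max=5/2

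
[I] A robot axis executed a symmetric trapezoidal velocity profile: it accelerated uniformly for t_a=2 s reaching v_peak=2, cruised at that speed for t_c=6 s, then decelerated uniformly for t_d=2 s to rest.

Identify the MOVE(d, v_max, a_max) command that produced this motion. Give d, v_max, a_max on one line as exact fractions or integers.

a_max = 2/2 = 1
d_a = ½·2·2 = 2; d_c = 2·6 = 12
d = 2·2 + 12 = 16
t_c = 6 > 0 so v_max = 2

d=16 v_max=2 a_max=1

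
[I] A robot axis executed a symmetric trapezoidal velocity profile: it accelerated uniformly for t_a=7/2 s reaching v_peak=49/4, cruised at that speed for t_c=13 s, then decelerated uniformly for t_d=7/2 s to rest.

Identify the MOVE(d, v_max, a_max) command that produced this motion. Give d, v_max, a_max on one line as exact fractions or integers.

a_max = (49/4)/(7/2) = 7/2
d_a = ½·49/4·7/2 = 343/16; d_c = 49/4·13 = 637/4
d = 2·343/16 + 637/4 = 1617/8
t_c = 13 > 0 so v_max = 49/4

d=1617/8 v_max=49/4 a_max=7/2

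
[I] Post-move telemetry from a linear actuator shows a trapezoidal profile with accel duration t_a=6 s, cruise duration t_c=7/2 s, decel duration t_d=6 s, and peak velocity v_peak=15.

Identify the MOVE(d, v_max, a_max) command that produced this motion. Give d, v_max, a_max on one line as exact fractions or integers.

d=285/2 v_max=15 a_max=5/2

a_max = 15/6 = 5/2
d_a = ½·15·6 = 45; d_c = 15·7/2 = 105/2
d = 2·45 + 105/2 = 285/2
t_c = 7/2 > 0 ⇒ limit active, v_max = 15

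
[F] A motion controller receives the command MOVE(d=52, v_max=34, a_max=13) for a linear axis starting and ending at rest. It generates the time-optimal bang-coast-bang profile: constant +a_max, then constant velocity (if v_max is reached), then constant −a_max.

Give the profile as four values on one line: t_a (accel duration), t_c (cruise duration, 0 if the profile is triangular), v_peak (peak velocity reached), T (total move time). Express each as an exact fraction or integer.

(v_max)²/a_max = 34²/13 = 1156/13
52 < 1156/13 ⇒ no cruise
v_peak = √(52·13) = √676 = 26
t_a = 26/13 = 2; t_c = 0
T = 2·2 = 4

t_a=2 t_c=0 v_peak=26 T=4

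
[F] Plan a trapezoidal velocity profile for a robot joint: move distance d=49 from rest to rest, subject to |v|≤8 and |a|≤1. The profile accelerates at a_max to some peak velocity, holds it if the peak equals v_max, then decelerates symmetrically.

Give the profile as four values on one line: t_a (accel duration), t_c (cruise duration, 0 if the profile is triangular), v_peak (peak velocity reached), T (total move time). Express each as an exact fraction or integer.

t_a=7 t_c=0 v_peak=7 T=14

v_max²/a_max = 8²/1 = 64
49 < 64 so t_c = 0
v_peak = √(49·1) = √49 = 7
t_a = 7/1 = 7; t_c = 0
T = 2·7 = 14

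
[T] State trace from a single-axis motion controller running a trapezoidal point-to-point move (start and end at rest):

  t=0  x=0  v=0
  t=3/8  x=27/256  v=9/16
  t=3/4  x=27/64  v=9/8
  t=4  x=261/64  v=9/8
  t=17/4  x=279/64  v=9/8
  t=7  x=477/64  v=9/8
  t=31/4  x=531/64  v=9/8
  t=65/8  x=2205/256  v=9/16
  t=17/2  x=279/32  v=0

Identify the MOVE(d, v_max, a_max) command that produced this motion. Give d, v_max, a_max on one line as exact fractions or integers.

final state: t=17/2, x=279/32, v=0 → d = 279/32
a_max = (9/16−0)/(3/8−0) = 3/2
max v = 9/8 over t∈[3/4,31/4] → v_max = 9/8
check: 9/8·(3/4+7) = 279/32 ✓

d=279/32 v_max=9/8 a_max=3/2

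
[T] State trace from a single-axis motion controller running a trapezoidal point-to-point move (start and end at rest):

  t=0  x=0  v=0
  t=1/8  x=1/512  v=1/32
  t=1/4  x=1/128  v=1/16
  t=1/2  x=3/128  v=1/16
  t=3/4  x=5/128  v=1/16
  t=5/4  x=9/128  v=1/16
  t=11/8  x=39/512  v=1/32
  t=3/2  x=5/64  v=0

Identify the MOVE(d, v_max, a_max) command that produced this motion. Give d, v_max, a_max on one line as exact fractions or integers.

final state: t=3/2, x=5/64, v=0 → d = 5/64
a_max = (1/32−0)/(1/8−0) = 1/4
max v = 1/16 over t∈[1/4,5/4] → v_max = 1/16
check: 1/16·(1/4+1) = 5/64 ✓

d=5/64 v_max=1/16 a_max=1/4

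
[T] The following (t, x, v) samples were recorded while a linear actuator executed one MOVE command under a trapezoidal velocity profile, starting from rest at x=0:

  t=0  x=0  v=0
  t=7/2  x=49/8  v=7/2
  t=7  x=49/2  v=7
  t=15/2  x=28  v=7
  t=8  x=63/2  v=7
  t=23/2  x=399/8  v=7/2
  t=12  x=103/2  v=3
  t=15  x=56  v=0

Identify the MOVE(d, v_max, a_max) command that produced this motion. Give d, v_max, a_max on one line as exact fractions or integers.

final state: t=15, x=56, v=0 → d = 56
a_max = (7/2−0)/(7/2−0) = 1
max v = 7 over t∈[7,8] → v_max = 7
check: 7·(7+1) = 56 ✓

d=56 v_max=7 a_max=1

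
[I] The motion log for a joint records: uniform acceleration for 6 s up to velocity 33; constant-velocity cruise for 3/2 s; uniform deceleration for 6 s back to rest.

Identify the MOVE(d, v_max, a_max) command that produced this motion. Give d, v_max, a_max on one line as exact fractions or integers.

d=495/2 v_max=33 a_max=11/2

a_max = 33/6 = 11/2
d_a = ½·33·6 = 99; d_c = 33·3/2 = 99/2
d = 2·99 + 99/2 = 495/2
t_c = 3/2 > 0 so v_max = 33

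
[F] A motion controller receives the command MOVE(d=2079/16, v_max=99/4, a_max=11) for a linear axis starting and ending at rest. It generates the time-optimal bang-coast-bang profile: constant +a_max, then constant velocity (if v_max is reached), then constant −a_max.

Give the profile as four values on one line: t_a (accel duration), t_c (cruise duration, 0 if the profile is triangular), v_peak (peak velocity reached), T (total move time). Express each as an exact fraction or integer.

v_max²/a_max = (99/4)²/11 = 891/16
2079/16 ≥ 891/16 → trapezoidal
t_a = (99/4)/11 = 9/4; v_peak = 99/4
d_cruise = 2079/16 − 891/16 = 297/4; t_c = (297/4)/(99/4) = 3
T = 2·9/4 + 3 = 15/2

t_a=9/4 t_c=3 v_peak=99/4 T=15/2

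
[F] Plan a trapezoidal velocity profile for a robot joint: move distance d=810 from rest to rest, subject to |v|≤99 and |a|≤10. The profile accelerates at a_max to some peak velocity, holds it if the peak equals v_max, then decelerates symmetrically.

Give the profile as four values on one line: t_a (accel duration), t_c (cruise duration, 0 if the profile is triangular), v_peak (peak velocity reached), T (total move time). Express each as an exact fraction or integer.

v_max²/a_max = 99²/10 = 9801/10
810 < 9801/10 ⇒ no cruise
v_peak = √(810·10) = √8100 = 90
t_a = 90/10 = 9; t_c = 0
T = 2·9 = 18

t_a=9 t_c=0 v_peak=90 T=18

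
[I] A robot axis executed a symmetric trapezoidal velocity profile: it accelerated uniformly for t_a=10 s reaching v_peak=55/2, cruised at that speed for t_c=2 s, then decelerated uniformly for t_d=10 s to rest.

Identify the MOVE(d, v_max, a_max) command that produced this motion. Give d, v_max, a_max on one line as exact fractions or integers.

d=330 v_max=55/2 a_max=11/4

a_max = (55/2)/10 = 11/4
d_a = ½·55/2·10 = 275/2; d_c = 55/2·2 = 55
d = 2·275/2 + 55 = 330
t_c = 2 > 0 so v_max = 55/2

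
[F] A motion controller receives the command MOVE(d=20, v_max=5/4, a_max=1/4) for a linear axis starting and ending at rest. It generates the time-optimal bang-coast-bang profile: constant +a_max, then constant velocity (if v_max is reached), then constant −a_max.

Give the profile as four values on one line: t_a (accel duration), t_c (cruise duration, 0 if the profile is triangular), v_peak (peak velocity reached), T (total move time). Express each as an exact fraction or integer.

(v_max)²/a_max = (5/4)²/(1/4) = 25/4
20 ≥ 25/4 so v_max reached
t_a = (5/4)/(1/4) = 5; v_peak = 5/4
d_cruise = 20 − 25/4 = 55/4; t_c = (55/4)/(5/4) = 11
T = 2·5 + 11 = 21

t_a=5 t_c=11 v_peak=5/4 T=21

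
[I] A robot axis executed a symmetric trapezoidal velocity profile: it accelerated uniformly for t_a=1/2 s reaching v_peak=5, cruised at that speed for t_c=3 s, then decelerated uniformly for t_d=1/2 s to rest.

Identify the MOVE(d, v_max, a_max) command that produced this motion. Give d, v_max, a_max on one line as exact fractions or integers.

a_max = 5/(1/2) = 10
d_a = ½·5·1/2 = 5/4; d_c = 5·3 = 15
d = 2·5/4 + 15 = 35/2
t_c = 3 > 0 → v_max = v_peak = 5

d=35/2 v_max=5 a_max=10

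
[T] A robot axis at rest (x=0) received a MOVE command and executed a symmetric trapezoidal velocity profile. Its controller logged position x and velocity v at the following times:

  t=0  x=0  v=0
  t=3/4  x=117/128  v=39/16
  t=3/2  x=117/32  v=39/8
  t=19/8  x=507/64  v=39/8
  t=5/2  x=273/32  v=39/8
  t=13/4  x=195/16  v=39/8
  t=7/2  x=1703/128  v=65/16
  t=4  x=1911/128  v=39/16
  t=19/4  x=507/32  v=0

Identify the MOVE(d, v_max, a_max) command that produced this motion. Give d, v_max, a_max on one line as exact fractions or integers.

d=507/32 v_max=39/8 a_max=13/4

final state: t=19/4, x=507/32, v=0 → d = 507/32
a_max = (39/16−0)/(3/4−0) = 13/4
max v = 39/8 over t∈[3/2,13/4] → v_max = 39/8
check: 39/8·(3/2+7/4) = 507/32 ✓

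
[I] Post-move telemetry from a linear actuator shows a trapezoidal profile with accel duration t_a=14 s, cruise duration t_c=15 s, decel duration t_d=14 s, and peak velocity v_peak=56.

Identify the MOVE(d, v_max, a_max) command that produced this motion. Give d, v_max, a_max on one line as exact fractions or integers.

a_max = 56/14 = 4
d_a = ½·56·14 = 392; d_c = 56·15 = 840
d = 2·392 + 840 = 1624
t_c = 15 > 0 ⇒ limit active, v_max = 56

d=1624 v_max=56 a_max=4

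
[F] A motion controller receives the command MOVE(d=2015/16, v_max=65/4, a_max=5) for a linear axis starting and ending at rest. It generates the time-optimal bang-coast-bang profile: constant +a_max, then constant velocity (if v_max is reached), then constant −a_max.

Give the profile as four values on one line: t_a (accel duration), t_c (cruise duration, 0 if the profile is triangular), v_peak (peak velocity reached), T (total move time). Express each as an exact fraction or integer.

vₘ²/aₘ = (65/4)²/5 = 845/16
2015/16 ≥ 845/16 ⇒ cruise phase
t_a = (65/4)/5 = 13/4; v_peak = 65/4
d_cruise = 2015/16 − 845/16 = 585/8; t_c = (585/8)/(65/4) = 9/2
T = 2·13/4 + 9/2 = 11

t_a=13/4 t_c=9/2 v_peak=65/4 T=11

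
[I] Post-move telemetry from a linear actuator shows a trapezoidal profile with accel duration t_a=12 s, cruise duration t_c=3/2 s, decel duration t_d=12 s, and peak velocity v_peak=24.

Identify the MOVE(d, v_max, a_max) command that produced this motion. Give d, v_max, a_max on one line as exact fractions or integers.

a_max = 24/12 = 2
d_a = ½·24·12 = 144; d_c = 24·3/2 = 36
d = 2·144 + 36 = 324
t_c = 3/2 > 0 so v_max = 24

d=324 v_max=24 a_max=2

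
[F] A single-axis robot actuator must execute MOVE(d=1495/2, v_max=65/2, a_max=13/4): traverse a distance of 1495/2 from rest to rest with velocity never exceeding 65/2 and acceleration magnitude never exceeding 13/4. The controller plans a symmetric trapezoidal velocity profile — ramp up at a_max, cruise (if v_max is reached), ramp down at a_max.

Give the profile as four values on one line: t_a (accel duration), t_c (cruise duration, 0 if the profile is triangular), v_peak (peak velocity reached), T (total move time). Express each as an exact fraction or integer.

vₘ²/aₘ = (65/2)²/(13/4) = 325
1495/2 ≥ 325 so v_max reached
t_a = (65/2)/(13/4) = 10; v_peak = 65/2
d_cruise = 1495/2 − 325 = 845/2; t_c = (845/2)/(65/2) = 13
T = 2·10 + 13 = 33

t_a=10 t_c=13 v_peak=65/2 T=33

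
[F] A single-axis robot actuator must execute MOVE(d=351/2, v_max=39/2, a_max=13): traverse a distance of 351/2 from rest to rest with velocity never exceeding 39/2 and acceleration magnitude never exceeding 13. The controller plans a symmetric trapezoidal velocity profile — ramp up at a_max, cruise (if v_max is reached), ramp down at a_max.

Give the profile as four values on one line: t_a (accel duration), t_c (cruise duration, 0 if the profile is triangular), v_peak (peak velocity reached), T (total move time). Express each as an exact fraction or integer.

vₘ²/aₘ = (39/2)²/13 = 117/4
351/2 ≥ 117/4 → trapezoidal
t_a = (39/2)/13 = 3/2; v_peak = 39/2
d_cruise = 351/2 − 117/4 = 585/4; t_c = (585/4)/(39/2) = 15/2
T = 2·3/2 + 15/2 = 21/2

t_a=3/2 t_c=15/2 v_peak=39/2 T=21/2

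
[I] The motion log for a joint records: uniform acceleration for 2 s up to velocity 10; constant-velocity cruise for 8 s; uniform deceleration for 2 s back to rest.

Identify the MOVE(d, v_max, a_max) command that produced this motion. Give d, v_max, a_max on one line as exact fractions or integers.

a_max = 10/2 = 5
d_a = ½·10·2 = 10; d_c = 10·8 = 80
d = 2·10 + 80 = 100
t_c = 8 > 0 → v_max = v_peak = 10

d=100 v_max=10 a_max=5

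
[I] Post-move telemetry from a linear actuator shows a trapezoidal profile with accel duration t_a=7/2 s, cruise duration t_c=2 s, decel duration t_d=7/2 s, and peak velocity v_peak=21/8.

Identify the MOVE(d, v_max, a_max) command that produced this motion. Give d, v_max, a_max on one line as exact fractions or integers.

a_max = (21/8)/(7/2) = 3/4
d_a = ½·21/8·7/2 = 147/32; d_c = 21/8·2 = 21/4
d = 2·147/32 + 21/4 = 231/16
t_c = 2 > 0 → v_max = v_peak = 21/8

d=231/16 v_max=21/8 a_max=3/4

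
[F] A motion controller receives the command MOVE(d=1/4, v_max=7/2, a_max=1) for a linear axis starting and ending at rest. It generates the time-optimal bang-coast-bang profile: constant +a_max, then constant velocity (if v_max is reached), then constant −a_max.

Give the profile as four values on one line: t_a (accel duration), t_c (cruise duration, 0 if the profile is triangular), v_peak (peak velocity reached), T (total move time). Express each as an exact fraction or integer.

vₘ²/aₘ = (7/2)²/1 = 49/4
1/4 < 49/4 ⇒ no cruise
v_peak = √(1/4·1) = √(1/4) = 1/2
t_a = (1/2)/1 = 1/2; t_c = 0
T = 2·1/2 = 1

t_a=1/2 t_c=0 v_peak=1/2 T=1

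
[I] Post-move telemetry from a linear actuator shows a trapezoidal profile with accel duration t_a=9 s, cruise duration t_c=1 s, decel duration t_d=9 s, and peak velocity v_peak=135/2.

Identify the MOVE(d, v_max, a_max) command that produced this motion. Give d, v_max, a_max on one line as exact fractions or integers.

a_max = (135/2)/9 = 15/2
d_a = ½·135/2·9 = 1215/4; d_c = 135/2·1 = 135/2
d = 2·1215/4 + 135/2 = 675
t_c = 1 > 0 so v_max = 135/2

d=675 v_max=135/2 a_max=15/2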